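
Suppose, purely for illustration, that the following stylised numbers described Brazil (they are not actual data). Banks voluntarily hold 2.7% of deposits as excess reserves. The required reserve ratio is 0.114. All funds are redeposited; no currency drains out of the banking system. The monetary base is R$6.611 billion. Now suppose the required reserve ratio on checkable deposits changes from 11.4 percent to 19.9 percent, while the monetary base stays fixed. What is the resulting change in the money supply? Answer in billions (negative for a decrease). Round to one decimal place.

-17.6 billion

Initially m₁ = 1 / (0.114 + 0.027) ≈ 7.0922, so M₁ = 7.0922 × 6.611 ≈ 46.8865 billion.
After the change m₂ = 1 / (0.199 + 0.027) ≈ 4.4248, so M₂ = 4.4248 × 6.611 ≈ 29.2524 billion.
ΔM = M₂ − M₁ = 29.2524 − 46.8865 = -17.6341 billion.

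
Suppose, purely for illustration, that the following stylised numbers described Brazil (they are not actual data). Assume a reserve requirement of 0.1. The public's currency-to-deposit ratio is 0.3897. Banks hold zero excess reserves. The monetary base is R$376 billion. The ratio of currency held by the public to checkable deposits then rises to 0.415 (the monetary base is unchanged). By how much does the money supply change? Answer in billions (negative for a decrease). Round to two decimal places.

-33.95 billion

Initially m₁ = (1 + 0.3897) / (0.1 + 0.3897) ≈ 2.837860, so M₁ = 2.837860 × 376 ≈ 1067.0354 billion.
After the change m₂ = (1 + 0.415) / (0.1 + 0.415) ≈ 2.747573, so M₂ = 2.747573 × 376 ≈ 1033.0874 billion.
ΔM = M₂ − M₁ = 1033.0874 − 1067.0354 = -33.948 billion.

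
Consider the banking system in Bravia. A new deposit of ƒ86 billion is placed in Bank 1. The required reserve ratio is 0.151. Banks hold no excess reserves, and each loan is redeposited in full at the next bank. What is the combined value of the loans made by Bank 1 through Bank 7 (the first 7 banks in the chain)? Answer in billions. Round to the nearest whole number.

ƒ330 billion

Bank i lends (1 − rr)^i of the original deposit: Bank 1 lends 86·0.8490 = 73.0140, Bank 2 lends 86·0.8490² ≈ 61.9889, and so on.
Summing a geometric series: total = 86·[0.8490·(1 − 0.8490^7) / (1 − 0.8490)] ≈ 329.7978 billion.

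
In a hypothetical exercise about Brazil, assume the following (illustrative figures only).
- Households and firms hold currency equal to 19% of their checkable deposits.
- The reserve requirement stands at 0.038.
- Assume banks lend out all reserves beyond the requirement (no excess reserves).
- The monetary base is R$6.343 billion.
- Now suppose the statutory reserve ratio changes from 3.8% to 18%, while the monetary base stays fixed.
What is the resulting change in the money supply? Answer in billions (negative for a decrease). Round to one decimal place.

Initially m₁ = (1 + 0.19) / (0.038 + 0.19) ≈ 5.2193, so M₁ = 5.2193 × 6.343 ≈ 33.106 billion.
After the change m₂ = (1 + 0.19) / (0.18 + 0.19) ≈ 3.2162, so M₂ = 3.2162 × 6.343 ≈ 20.4004 billion.
ΔM = M₂ − M₁ = 20.4004 − 33.106 = -12.7056 billion.

-12.7 billion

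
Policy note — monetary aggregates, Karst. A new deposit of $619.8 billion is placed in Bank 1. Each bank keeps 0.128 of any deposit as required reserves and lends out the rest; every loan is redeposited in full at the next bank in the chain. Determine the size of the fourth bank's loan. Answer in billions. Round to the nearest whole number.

Each bank lends a fraction (1 − rr) = 0.8720 of the deposit it receives, so Bank 4 receives 619.8·0.8720^3 and lends 619.8·0.8720^4 ≈ 358.3583 billion.

$358 billion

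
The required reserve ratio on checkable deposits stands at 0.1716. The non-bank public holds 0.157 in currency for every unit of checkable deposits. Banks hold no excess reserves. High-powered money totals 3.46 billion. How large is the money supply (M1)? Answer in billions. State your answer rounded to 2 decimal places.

The money multiplier is m = (1 + c) / (rr + c) = (1 + 0.157) / (0.1716 + 0.157) ≈ 3.5210.
So M = m × MB = 3.5210 × 3.46 ≈ 12.1827 billion.

12.18 billion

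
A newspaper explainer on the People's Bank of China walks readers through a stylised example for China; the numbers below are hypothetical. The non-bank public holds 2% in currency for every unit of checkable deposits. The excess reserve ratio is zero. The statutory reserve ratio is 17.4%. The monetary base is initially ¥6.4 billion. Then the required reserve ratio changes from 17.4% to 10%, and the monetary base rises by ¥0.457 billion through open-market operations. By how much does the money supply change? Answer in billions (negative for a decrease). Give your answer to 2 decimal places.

Before: m₁ = (1 + 0.02) / (0.174 + 0.02) ≈ 5.2577, MB₁ = 6.4, so M₁ = 5.2577 × 6.4 ≈ 33.6493 billion.
After: m₂ = (1 + 0.02) / (0.1 + 0.02) = 8.5, MB₂ = 6.4 + 0.457 = 6.857, so M₂ = 8.5 × 6.857 = 58.2845 billion.
ΔM = M₂ − M₁ = 58.2845 − 33.6493 = 24.6352 billion.

¥24.64 billion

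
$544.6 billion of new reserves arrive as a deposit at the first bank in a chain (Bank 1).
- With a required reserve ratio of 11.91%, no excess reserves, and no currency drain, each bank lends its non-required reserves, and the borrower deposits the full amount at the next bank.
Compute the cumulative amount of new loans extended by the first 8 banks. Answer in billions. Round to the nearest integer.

$2568 billion

Bank i lends (1 − rr)^i of the original deposit: Bank 1 lends 544.6·0.8809 ≈ 479.7381, Bank 2 lends 544.6·0.8809² ≈ 422.6013, and so on.
Summing a geometric series: total = 544.6·[0.8809·(1 − 0.8809^8) / (1 − 0.8809)] ≈ 2567.5153 billion.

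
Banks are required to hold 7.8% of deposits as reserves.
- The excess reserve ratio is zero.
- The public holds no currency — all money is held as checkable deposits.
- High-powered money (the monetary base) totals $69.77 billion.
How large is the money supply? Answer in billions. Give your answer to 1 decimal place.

With no currency drain or excess reserves, the money multiplier is m = 1/rr = 1/0.078 ≈ 12.8205.
Money supply M = m × MB = 12.8205 × 69.77 ≈ 894.4863 billion.

$894.5 billion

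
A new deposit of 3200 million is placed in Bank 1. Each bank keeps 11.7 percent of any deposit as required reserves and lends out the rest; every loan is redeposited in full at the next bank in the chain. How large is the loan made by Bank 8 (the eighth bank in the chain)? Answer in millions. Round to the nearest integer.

1183 million

Each bank lends a fraction (1 − rr) = 0.8830 of the deposit it receives, so Bank 8 receives 3200·0.8830^7 and lends 3200·0.8830^8 ≈ 1182.5938 million.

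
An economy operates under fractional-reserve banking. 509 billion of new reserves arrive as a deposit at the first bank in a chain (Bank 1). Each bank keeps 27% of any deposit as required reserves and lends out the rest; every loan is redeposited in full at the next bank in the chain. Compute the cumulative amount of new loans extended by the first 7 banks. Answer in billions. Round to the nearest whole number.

Bank i lends (1 − rr)^i of the original deposit: Bank 1 lends 509·0.7300 = 371.5700, Bank 2 lends 509·0.7300² = 271.2461, and so on.
Summing a geometric series: total = 509·[0.7300·(1 − 0.7300^7) / (1 − 0.7300)] ≈ 1224.1525 billion.

1224 billion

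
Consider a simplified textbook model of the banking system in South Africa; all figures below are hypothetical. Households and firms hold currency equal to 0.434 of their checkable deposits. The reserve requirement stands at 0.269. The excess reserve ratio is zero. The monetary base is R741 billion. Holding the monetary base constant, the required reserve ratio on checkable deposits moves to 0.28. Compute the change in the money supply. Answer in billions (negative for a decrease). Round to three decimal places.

Initially m₁ = (1 + 0.434) / (0.269 + 0.434) ≈ 2.0398293, so M₁ = 2.0398293 × 741 ≈ 1511.5135 billion.
After the change m₂ = (1 + 0.434) / (0.28 + 0.434) ≈ 2.0084034, so M₂ = 2.0084034 × 741 ≈ 1488.2269 billion.
ΔM = M₂ − M₁ = 1488.2269 − 1511.5135 = -23.2866 billion.

-23.287 billion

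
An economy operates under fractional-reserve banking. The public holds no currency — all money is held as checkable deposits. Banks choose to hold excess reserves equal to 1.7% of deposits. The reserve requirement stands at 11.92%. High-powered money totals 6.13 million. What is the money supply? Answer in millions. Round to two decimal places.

The money multiplier is m = 1 / (rr + e) = 1 / (0.1192 + 0.017) ≈ 7.3421.
So M = m × MB = 7.3421 × 6.13 ≈ 45.0071 million.

45.01 million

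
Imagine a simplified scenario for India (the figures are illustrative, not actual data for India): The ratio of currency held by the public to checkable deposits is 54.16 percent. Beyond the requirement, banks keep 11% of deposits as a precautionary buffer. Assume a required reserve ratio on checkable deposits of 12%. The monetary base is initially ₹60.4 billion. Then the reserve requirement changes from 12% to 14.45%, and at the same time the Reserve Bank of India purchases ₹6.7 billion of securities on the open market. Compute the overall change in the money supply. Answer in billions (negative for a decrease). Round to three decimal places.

₹9.260 billion

Before: m₁ = (1 + 0.5416) / (0.12 + 0.11 + 0.5416) ≈ 1.997926, MB₁ = 60.4, so M₁ = 1.997926 × 60.4 ≈ 120.6747 billion.
After: m₂ = (1 + 0.5416) / (0.1445 + 0.11 + 0.5416) ≈ 1.936440, MB₂ = 60.4 + 6.7 = 67.1, so M₂ = 1.936440 × 67.1 ≈ 129.9351 billion.
ΔM = M₂ − M₁ = 129.9351 − 120.6747 = 9.2604 billion.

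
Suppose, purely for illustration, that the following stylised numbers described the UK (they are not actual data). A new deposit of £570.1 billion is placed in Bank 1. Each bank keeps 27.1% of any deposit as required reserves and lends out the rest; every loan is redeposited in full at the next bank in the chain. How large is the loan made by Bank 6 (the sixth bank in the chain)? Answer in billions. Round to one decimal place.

Each bank lends a fraction (1 − rr) = 0.7290 of the deposit it receives, so Bank 6 receives 570.1·0.7290^5 and lends 570.1·0.7290^6 ≈ 85.5690 billion.

£85.6 billion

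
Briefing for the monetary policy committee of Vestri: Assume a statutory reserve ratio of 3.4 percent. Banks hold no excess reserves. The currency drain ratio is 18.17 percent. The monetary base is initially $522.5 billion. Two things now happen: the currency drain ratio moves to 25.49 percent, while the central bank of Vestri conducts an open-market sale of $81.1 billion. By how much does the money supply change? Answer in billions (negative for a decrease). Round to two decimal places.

-945.17 billion

Before: m₁ = (1 + 0.1817) / (0.034 + 0.1817) ≈ 5.478442, MB₁ = 522.5, so M₁ = 5.478442 × 522.5 ≈ 2862.4859 billion.
After: m₂ = (1 + 0.2549) / (0.034 + 0.2549) ≈ 4.343718, MB₂ = 522.5 − 81.1 = 441.4, so M₂ = 4.343718 × 441.4 ≈ 1917.3171 billion.
ΔM = M₂ − M₁ = 1917.3171 − 2862.4859 = -945.1688 billion.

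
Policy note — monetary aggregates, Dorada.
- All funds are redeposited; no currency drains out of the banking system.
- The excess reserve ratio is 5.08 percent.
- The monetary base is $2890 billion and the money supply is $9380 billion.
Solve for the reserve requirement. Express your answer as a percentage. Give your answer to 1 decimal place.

25.7%

Using m = M/MB = 9380/2890 ≈ 3.245675. Since m = (1 + c)/(c + rr + e), the denominator satisfies c + rr + e = (1 + c)/m = (1 + 0) / 3.245675 ≈ 0.308102.
With c = 0 and e = 0.0508, the reserve requirement is 0.308102 − 0 − 0.0508 = 0.257302.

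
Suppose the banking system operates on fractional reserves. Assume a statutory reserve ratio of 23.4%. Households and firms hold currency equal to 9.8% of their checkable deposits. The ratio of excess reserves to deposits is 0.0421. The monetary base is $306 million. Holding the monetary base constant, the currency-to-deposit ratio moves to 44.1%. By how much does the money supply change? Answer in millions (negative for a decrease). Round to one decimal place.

-283.2 million

Initially m₁ = (1 + 0.098) / (0.234 + 0.0421 + 0.098) ≈ 2.93504, so M₁ = 2.93504 × 306 ≈ 898.1222 million.
After the change m₂ = (1 + 0.441) / (0.234 + 0.0421 + 0.441) ≈ 2.00948, so M₂ = 2.00948 × 306 ≈ 614.9009 million.
ΔM = M₂ − M₁ = 614.9009 − 898.1222 = -283.2213 million.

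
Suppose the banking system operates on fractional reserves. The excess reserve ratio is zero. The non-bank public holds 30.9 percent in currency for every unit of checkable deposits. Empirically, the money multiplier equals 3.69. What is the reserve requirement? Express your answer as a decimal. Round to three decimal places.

Using m = 3.69. Since m = (1 + c)/(c + rr + e), the denominator satisfies c + rr + e = (1 + c)/m = (1 + 0.309) / 3.69 ≈ 0.354743.
With c = 0.309 and e = 0, the reserve requirement is 0.354743 − 0.309 − 0 = 0.045743.

0.046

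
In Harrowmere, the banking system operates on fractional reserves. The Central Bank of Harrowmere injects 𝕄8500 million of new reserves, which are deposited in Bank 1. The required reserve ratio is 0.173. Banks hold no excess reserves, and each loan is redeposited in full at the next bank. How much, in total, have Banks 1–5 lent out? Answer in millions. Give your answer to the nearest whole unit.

𝕄24915 million

Bank i lends (1 − rr)^i of the original deposit: Bank 1 lends 8500·0.8270 = 7029.5000, Bank 2 lends 8500·0.8270² = 5813.3965, and so on.
Summing a geometric series: total = 8500·[0.8270·(1 − 0.8270^5) / (1 − 0.8270)] ≈ 24914.6369 million.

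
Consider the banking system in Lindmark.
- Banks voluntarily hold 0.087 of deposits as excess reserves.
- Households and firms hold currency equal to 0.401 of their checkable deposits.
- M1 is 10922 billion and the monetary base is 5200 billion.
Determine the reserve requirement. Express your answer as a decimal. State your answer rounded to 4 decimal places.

Using m = M/MB = 10922/5200 ≈ 2.100385. Since m = (1 + c)/(c + rr + e), the denominator satisfies c + rr + e = (1 + c)/m = (1 + 0.401) / 2.100385 ≈ 0.667021.
With c = 0.401 and e = 0.087, the reserve requirement is 0.667021 − 0.401 − 0.087 = 0.179021.

0.1790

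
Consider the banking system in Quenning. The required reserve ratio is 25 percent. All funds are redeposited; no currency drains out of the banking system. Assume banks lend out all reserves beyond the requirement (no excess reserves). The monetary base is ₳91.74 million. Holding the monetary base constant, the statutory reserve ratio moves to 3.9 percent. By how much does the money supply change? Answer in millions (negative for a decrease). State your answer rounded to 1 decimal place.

Initially m₁ = 1 / (0.25) = 4, so M₁ = 4 × 91.74 = 366.96 million.
After the change m₂ = 1 / (0.039) ≈ 25.6410, so M₂ = 25.6410 × 91.74 ≈ 2352.3053 million.
ΔM = M₂ − M₁ = 2352.3053 − 366.96 = 1985.3453 million.

₳1985.3 million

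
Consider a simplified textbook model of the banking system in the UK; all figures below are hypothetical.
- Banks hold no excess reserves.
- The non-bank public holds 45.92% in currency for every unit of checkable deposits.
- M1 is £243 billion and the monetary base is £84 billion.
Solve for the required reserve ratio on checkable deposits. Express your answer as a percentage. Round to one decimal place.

Using m = M/MB = 243/84 ≈ 2.892857. Since m = (1 + c)/(c + rr + e), the denominator satisfies c + rr + e = (1 + c)/m = (1 + 0.4592) / 2.892857 ≈ 0.504415.
With c = 0.4592 and e = 0, the required reserve ratio on checkable deposits is 0.504415 − 0.4592 − 0 = 0.045215.

4.5%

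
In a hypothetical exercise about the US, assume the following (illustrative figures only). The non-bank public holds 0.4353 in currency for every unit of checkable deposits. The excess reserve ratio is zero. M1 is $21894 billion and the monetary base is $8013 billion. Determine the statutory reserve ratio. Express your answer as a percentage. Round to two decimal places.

9.00%

Using m = M/MB = 21894/8013 ≈ 2.732310. Since m = (1 + c)/(c + rr + e), the denominator satisfies c + rr + e = (1 + c)/m = (1 + 0.4353) / 2.732310 ≈ 0.525306.
With c = 0.4353 and e = 0, the statutory reserve ratio is 0.525306 − 0.4353 − 0 = 0.090006.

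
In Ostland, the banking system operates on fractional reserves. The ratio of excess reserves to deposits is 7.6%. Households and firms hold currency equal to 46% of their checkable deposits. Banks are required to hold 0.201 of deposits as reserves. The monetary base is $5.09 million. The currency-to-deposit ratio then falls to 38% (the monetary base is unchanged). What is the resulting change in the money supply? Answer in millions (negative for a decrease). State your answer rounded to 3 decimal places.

Initially m₁ = (1 + 0.46) / (0.201 + 0.076 + 0.46) ≈ 1.98100, so M₁ = 1.98100 × 5.09 ≈ 10.0833 million.
After the change m₂ = (1 + 0.38) / (0.201 + 0.076 + 0.38) ≈ 2.10046, so M₂ = 2.10046 × 5.09 ≈ 10.6913 million.
ΔM = M₂ − M₁ = 10.6913 − 10.0833 = 0.608 million.

$0.608 million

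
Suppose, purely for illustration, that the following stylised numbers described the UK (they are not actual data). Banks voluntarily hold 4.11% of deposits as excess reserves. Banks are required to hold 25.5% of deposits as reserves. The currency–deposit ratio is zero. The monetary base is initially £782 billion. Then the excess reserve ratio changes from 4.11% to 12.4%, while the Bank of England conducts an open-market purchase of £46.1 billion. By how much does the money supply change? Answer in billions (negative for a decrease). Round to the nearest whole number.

-456 billion

Before: m₁ = 1 / (0.255 + 0.0411) ≈ 3.3772, MB₁ = 782, so M₁ = 3.3772 × 782 = 2640.9704 billion.
After: m₂ = 1 / (0.255 + 0.124) ≈ 2.6385, MB₂ = 782 + 46.1 = 828.1, so M₂ = 2.6385 × 828.1 ≈ 2184.9419 billion.
ΔM = M₂ − M₁ = 2184.9419 − 2640.9704 = -456.0285 billion.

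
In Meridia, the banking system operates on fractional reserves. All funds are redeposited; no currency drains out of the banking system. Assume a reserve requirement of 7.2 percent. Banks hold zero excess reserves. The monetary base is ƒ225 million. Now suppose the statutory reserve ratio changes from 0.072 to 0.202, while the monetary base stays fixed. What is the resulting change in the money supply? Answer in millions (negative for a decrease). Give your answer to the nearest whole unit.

-2011 million

Initially m₁ = 1 / (0.072) ≈ 13.8889, so M₁ = 13.8889 × 225 = 3125.0025 million.
After the change m₂ = 1 / (0.202) ≈ 4.9505, so M₂ = 4.9505 × 225 = 1113.8625 million.
ΔM = M₂ − M₁ = 1113.8625 − 3125.0025 = -2011.14 million.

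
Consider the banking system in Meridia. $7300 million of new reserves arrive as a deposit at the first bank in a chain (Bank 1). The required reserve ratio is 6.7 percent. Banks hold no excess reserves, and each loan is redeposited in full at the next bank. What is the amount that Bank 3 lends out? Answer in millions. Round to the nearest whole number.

$5929 million

Each bank lends a fraction (1 − rr) = 0.9330 of the deposit it receives, so Bank 3 receives 7300·0.9330^2 and lends 7300·0.9330^3 ≈ 5928.8135 million.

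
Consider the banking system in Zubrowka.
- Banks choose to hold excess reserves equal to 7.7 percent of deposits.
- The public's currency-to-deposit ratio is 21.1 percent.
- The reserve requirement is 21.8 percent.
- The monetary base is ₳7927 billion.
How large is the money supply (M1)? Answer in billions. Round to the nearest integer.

₳18972 billion

The money multiplier is m = (1 + c) / (rr + e + c) = (1 + 0.211) / (0.218 + 0.077 + 0.211) ≈ 2.39328.
So M = m × MB = 2.39328 × 7927 ≈ 18971.5306 billion.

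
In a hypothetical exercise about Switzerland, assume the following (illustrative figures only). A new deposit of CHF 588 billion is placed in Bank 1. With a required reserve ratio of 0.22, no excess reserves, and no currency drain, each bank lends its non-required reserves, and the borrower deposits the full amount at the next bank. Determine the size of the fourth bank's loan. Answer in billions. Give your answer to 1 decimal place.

Each bank lends a fraction (1 − rr) = 0.7800 of the deposit it receives, so Bank 4 receives 588·0.7800^3 and lends 588·0.7800^4 ≈ 217.6485 billion.

CHF 217.6 billion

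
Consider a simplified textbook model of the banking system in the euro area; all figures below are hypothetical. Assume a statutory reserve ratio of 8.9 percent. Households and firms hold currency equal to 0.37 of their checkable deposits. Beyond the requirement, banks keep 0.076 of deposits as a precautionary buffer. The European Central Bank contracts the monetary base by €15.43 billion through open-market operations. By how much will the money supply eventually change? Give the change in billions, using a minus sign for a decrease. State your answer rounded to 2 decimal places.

-39.51 billion

The money multiplier is m = (1 + c) / (rr + e + c) = (1 + 0.37) / (0.089 + 0.076 + 0.37) ≈ 2.56075.
The sale removes 15.43 billion of base, so ΔM = m × ΔMB = 2.56075 × (−15.43) ≈ -39.5124 billion.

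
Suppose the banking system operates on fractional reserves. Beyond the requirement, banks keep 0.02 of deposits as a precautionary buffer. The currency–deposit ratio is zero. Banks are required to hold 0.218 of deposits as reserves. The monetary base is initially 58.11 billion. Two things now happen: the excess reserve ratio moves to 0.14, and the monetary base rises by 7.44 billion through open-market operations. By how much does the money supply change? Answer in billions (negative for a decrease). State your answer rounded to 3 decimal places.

-61.059 billion

Before: m₁ = 1 / (0.218 + 0.02) ≈ 4.201681, MB₁ = 58.11, so M₁ = 4.201681 × 58.11 ≈ 244.1597 billion.
After: m₂ = 1 / (0.218 + 0.14) ≈ 2.793296, MB₂ = 58.11 + 7.44 = 65.55, so M₂ = 2.793296 × 65.55 ≈ 183.1006 billion.
ΔM = M₂ − M₁ = 183.1006 − 244.1597 = -61.0591 billion.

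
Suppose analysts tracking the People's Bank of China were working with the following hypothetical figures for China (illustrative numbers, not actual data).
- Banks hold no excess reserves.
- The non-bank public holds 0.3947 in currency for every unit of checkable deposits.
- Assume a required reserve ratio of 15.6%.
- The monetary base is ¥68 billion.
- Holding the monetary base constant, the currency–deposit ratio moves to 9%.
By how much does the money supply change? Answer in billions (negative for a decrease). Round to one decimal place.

¥129.1 billion

Initially m₁ = (1 + 0.3947) / (0.156 + 0.3947) ≈ 2.5326, so M₁ = 2.5326 × 68 = 172.2168 billion.
After the change m₂ = (1 + 0.09) / (0.156 + 0.09) ≈ 4.4309, so M₂ = 4.4309 × 68 = 301.3012 billion.
ΔM = M₂ − M₁ = 301.3012 − 172.2168 = 129.0844 billion.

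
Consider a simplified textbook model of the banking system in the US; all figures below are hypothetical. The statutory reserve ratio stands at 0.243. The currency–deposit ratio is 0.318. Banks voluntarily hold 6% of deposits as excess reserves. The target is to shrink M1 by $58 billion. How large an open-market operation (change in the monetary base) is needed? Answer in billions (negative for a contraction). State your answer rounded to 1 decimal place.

-27.3 billion

The money multiplier is m = (1 + c) / (rr + e + c) = (1 + 0.318) / (0.243 + 0.06 + 0.318) ≈ 2.1224.
ΔMB = ΔM / m = (−58) / 2.1224 ≈ -27.3276 billion.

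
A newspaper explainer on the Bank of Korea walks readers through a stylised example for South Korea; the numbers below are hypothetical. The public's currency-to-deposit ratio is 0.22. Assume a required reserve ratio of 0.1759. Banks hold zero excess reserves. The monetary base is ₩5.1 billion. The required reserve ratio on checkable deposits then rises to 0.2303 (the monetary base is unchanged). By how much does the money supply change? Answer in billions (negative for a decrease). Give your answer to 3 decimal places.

-1.899 billion

Initially m₁ = (1 + 0.22) / (0.1759 + 0.22) ≈ 3.08159, so M₁ = 3.08159 × 5.1 ≈ 15.7161 billion.
After the change m₂ = (1 + 0.22) / (0.2303 + 0.22) ≈ 2.70930, so M₂ = 2.70930 × 5.1 ≈ 13.8174 billion.
ΔM = M₂ − M₁ = 13.8174 − 15.7161 = -1.8987 billion.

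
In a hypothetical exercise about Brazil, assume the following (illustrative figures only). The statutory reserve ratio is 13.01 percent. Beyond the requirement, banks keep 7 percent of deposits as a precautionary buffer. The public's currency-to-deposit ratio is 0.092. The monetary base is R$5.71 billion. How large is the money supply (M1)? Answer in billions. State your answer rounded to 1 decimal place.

R$21.3 billion

The money multiplier is m = (1 + c) / (rr + e + c) = (1 + 0.092) / (0.1301 + 0.07 + 0.092) ≈ 3.7384.
So M = m × MB = 3.7384 × 5.71 ≈ 21.3463 billion.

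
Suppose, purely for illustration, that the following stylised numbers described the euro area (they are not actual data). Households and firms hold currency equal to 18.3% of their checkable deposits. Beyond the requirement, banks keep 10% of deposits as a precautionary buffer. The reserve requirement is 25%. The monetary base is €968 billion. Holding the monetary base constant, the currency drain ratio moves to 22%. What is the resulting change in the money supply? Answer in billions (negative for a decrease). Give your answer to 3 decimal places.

Initially m₁ = (1 + 0.183) / (0.25 + 0.1 + 0.183) ≈ 2.2195122, so M₁ = 2.2195122 × 968 ≈ 2148.4878 billion.
After the change m₂ = (1 + 0.22) / (0.25 + 0.1 + 0.22) ≈ 2.1403509, so M₂ = 2.1403509 × 968 ≈ 2071.8597 billion.
ΔM = M₂ − M₁ = 2071.8597 − 2148.4878 = -76.6281 billion.

-76.628 billion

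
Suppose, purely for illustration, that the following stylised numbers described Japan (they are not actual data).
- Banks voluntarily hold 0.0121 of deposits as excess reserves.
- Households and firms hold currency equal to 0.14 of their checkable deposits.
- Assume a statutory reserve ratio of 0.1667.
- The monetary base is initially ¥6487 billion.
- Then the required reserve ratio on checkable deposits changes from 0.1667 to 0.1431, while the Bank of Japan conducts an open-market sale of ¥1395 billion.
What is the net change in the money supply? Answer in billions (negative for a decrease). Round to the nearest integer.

-3533 billion

Before: m₁ = (1 + 0.14) / (0.1667 + 0.0121 + 0.14) ≈ 3.57591, MB₁ = 6487, so M₁ = 3.57591 × 6487 ≈ 23196.9282 billion.
After: m₂ = (1 + 0.14) / (0.1431 + 0.0121 + 0.14) ≈ 3.86179, MB₂ = 6487 − 1395 = 5092, so M₂ = 3.86179 × 5092 ≈ 19664.2347 billion.
ΔM = M₂ − M₁ = 19664.2347 − 23196.9282 = -3532.6935 billion.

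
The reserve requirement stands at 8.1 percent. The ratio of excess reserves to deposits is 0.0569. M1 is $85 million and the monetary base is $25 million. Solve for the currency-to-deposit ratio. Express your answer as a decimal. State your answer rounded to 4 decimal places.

0.2213

Using m = M/MB = 85/25 = 3.400000. From m = (1 + c)/(c + rr + e), rearranging gives 1 + c = m·(c + rr + e), so c·(1 − m) = m·(rr + e) − 1.
Hence c = [m·(rr + e) − 1]/(1 − m) = [3.400000 × (0.081 + 0.0569) − 1] / (1 − 3.400000) ≈ 0.221308.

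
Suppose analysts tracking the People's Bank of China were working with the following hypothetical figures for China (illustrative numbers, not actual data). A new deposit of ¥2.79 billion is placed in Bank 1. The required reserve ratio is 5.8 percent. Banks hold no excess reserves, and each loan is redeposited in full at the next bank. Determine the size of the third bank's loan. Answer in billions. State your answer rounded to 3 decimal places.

¥2.332 billion

Each bank lends a fraction (1 − rr) = 0.9420 of the deposit it receives, so Bank 3 receives 2.79·0.9420^2 and lends 2.79·0.9420^3 ≈ 2.3322 billion.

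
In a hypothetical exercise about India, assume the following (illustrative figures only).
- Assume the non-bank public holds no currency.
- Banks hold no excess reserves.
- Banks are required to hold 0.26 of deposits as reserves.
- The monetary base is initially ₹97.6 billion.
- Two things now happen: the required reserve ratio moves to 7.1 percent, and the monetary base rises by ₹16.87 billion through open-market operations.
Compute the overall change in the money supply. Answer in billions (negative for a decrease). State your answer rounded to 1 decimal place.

Before: m₁ = 1 / (0.26) ≈ 3.84615, MB₁ = 97.6, so M₁ = 3.84615 × 97.6 ≈ 375.3842 billion.
After: m₂ = 1 / (0.071) ≈ 14.08451, MB₂ = 97.6 + 16.87 = 114.47, so M₂ = 14.08451 × 114.47 ≈ 1612.2539 billion.
ΔM = M₂ − M₁ = 1612.2539 − 375.3842 = 1236.8697 billion.

₹1236.9 billion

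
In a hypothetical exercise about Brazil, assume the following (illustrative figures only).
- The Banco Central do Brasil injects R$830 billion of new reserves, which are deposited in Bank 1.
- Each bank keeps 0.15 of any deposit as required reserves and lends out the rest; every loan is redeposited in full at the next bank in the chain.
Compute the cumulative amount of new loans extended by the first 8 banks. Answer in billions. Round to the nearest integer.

Bank i lends (1 − rr)^i of the original deposit: Bank 1 lends 830·0.8500 = 705.5000, Bank 2 lends 830·0.8500² = 599.6750, and so on.
Summing a geometric series: total = 830·[0.8500·(1 − 0.8500^8) / (1 − 0.8500)] ≈ 3421.7196 billion.

R$3422 billion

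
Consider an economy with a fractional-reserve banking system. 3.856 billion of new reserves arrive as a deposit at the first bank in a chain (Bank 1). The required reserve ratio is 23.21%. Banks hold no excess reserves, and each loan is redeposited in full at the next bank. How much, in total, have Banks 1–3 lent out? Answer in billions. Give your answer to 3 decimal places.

6.981 billion

Bank i lends (1 − rr)^i of the original deposit: Bank 1 lends 3.856·0.7679 ≈ 2.9610, Bank 2 lends 3.856·0.7679² ≈ 2.2738, and so on.
Summing a geometric series: total = 3.856·[0.7679·(1 − 0.7679^3) / (1 − 0.7679)] ≈ 6.9808 billion.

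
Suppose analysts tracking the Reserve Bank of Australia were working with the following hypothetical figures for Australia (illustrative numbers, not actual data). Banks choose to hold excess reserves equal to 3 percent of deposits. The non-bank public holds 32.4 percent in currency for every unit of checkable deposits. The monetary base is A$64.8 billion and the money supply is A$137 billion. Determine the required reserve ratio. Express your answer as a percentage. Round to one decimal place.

27.2%

Using m = M/MB = 137/64.8 ≈ 2.114198. Since m = (1 + c)/(c + rr + e), the denominator satisfies c + rr + e = (1 + c)/m = (1 + 0.324) / 2.114198 ≈ 0.626242.
With c = 0.324 and e = 0.03, the required reserve ratio is 0.626242 − 0.324 − 0.03 = 0.272242.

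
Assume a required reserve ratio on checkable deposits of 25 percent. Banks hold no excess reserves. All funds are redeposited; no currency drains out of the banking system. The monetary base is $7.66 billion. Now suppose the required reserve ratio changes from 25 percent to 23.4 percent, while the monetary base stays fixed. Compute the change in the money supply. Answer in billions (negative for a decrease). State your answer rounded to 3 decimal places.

Initially m₁ = 1 / (0.25) = 4, so M₁ = 4 × 7.66 = 30.64 billion.
After the change m₂ = 1 / (0.234) ≈ 4.27350, so M₂ = 4.27350 × 7.66 ≈ 32.735 billion.
ΔM = M₂ − M₁ = 32.735 − 30.64 = 2.095 billion.

$2.095 billion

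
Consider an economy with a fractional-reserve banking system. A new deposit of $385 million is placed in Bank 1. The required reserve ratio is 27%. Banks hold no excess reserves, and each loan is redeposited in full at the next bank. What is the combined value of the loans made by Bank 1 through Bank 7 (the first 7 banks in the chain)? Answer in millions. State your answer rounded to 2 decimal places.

Bank i lends (1 − rr)^i of the original deposit: Bank 1 lends 385·0.7300 = 281.0500, Bank 2 lends 385·0.7300² = 205.1665, and so on.
Summing a geometric series: total = 385·[0.7300·(1 − 0.7300^7) / (1 − 0.7300)] ≈ 925.9307 million.

$925.93 million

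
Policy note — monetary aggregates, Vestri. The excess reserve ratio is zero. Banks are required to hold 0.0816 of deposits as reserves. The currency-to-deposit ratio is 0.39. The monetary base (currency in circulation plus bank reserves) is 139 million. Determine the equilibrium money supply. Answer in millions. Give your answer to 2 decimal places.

The money multiplier is m = (1 + c) / (rr + c) = (1 + 0.39) / (0.0816 + 0.39) ≈ 2.947413.
So M = m × MB = 2.947413 × 139 ≈ 409.6904 million.

409.69 million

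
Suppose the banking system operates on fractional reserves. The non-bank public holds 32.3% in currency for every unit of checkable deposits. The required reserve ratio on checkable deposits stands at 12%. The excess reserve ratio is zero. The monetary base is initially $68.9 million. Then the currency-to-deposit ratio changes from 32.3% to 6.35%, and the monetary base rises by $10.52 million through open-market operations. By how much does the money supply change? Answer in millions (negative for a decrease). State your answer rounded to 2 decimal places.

$254.52 million

Before: m₁ = (1 + 0.323) / (0.12 + 0.323) ≈ 2.98646, MB₁ = 68.9, so M₁ = 2.98646 × 68.9 ≈ 205.7671 million.
After: m₂ = (1 + 0.0635) / (0.12 + 0.0635) ≈ 5.79564, MB₂ = 68.9 + 10.52 = 79.42, so M₂ = 5.79564 × 79.42 ≈ 460.2897 million.
ΔM = M₂ − M₁ = 460.2897 − 205.7671 = 254.5226 million.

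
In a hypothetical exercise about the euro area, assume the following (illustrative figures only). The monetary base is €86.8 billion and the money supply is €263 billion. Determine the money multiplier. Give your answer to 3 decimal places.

3.030

The money multiplier is m = M / MB = 263 / 86.8 ≈ 3.02995.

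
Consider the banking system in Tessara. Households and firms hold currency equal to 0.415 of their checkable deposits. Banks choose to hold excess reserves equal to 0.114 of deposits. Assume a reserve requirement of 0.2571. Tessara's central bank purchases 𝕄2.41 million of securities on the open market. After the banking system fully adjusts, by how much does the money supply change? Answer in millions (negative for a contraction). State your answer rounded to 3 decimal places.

The money multiplier is m = (1 + c) / (rr + e + c) = (1 + 0.415) / (0.2571 + 0.114 + 0.415) ≈ 1.80003.
The purchase adds 2.41 million of base, so ΔM = m × ΔMB = 1.80003 × (+2.41) ≈ 4.3381 million.

𝕄4.338 million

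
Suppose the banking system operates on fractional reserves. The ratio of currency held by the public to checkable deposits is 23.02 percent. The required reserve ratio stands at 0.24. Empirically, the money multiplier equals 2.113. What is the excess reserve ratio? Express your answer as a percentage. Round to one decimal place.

Using m = 2.113. Since m = (1 + c)/(c + rr + e), the denominator satisfies c + rr + e = (1 + c)/m = (1 + 0.2302) / 2.113 ≈ 0.582205.
With c = 0.2302 and rr = 0.24, the excess reserve ratio is 0.582205 − 0.2302 − 0.24 = 0.112005.

11.2%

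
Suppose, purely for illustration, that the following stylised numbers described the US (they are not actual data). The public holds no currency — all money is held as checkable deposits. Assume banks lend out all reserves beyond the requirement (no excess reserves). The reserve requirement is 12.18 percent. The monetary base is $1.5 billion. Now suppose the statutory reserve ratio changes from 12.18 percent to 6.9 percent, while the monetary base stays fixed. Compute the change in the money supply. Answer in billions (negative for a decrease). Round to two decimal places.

Initially m₁ = 1 / (0.1218) ≈ 8.2102, so M₁ = 8.2102 × 1.5 = 12.3153 billion.
After the change m₂ = 1 / (0.069) ≈ 14.4928, so M₂ = 14.4928 × 1.5 = 21.7392 billion.
ΔM = M₂ − M₁ = 21.7392 − 12.3153 = 9.4239 billion.

$9.42 billion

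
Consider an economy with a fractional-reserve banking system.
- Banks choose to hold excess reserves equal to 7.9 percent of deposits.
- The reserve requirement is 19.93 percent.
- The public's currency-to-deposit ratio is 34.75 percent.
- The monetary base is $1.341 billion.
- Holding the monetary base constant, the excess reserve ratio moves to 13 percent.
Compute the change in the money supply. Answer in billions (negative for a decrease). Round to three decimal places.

-0.218 billion

Initially m₁ = (1 + 0.3475) / (0.1993 + 0.079 + 0.3475) ≈ 2.15324, so M₁ = 2.15324 × 1.341 ≈ 2.8875 billion.
After the change m₂ = (1 + 0.3475) / (0.1993 + 0.13 + 0.3475) ≈ 1.99099, so M₂ = 1.99099 × 1.341 ≈ 2.6699 billion.
ΔM = M₂ − M₁ = 2.6699 − 2.8875 = -0.2176 billion.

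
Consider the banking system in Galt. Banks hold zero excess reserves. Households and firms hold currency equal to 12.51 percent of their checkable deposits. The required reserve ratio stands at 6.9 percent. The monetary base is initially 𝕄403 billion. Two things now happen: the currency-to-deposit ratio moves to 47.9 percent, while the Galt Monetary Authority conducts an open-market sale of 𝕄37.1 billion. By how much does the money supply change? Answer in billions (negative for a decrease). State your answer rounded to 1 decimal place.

Before: m₁ = (1 + 0.1251) / (0.069 + 0.1251) ≈ 5.79650, MB₁ = 403, so M₁ = 5.79650 × 403 = 2335.9895 billion.
After: m₂ = (1 + 0.479) / (0.069 + 0.479) ≈ 2.69891, MB₂ = 403 − 37.1 = 365.9, so M₂ = 2.69891 × 365.9 ≈ 987.5312 billion.
ΔM = M₂ − M₁ = 987.5312 − 2335.9895 = -1348.4583 billion.

-1348.5 billion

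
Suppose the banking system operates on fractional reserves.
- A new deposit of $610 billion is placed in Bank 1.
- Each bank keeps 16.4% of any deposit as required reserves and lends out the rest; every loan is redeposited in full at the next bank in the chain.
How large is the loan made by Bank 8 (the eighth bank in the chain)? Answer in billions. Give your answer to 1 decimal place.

Each bank lends a fraction (1 − rr) = 0.8360 of the deposit it receives, so Bank 8 receives 610·0.8360^7 and lends 610·0.8360^8 ≈ 145.5392 billion.

$145.5 billion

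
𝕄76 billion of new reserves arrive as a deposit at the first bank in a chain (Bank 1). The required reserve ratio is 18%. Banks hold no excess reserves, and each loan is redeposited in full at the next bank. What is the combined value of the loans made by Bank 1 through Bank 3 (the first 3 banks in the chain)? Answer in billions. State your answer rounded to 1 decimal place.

Bank i lends (1 − rr)^i of the original deposit: Bank 1 lends 76·0.8200 = 62.3200, Bank 2 lends 76·0.8200² = 51.1024, and so on.
Summing a geometric series: total = 76·[0.8200·(1 − 0.8200^3) / (1 − 0.8200)] ≈ 155.3264 billion.

𝕄155.3 billion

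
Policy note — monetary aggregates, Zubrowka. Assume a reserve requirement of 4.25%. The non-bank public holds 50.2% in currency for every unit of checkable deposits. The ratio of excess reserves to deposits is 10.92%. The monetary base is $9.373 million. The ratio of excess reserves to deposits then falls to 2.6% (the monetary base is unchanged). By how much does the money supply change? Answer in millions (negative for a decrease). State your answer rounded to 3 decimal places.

$3.141 million

Initially m₁ = (1 + 0.502) / (0.0425 + 0.1092 + 0.502) ≈ 2.29769, so M₁ = 2.29769 × 9.373 ≈ 21.5362 million.
After the change m₂ = (1 + 0.502) / (0.0425 + 0.026 + 0.502) ≈ 2.63278, so M₂ = 2.63278 × 9.373 ≈ 24.677 million.
ΔM = M₂ − M₁ = 24.677 − 21.5362 = 3.1408 million.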